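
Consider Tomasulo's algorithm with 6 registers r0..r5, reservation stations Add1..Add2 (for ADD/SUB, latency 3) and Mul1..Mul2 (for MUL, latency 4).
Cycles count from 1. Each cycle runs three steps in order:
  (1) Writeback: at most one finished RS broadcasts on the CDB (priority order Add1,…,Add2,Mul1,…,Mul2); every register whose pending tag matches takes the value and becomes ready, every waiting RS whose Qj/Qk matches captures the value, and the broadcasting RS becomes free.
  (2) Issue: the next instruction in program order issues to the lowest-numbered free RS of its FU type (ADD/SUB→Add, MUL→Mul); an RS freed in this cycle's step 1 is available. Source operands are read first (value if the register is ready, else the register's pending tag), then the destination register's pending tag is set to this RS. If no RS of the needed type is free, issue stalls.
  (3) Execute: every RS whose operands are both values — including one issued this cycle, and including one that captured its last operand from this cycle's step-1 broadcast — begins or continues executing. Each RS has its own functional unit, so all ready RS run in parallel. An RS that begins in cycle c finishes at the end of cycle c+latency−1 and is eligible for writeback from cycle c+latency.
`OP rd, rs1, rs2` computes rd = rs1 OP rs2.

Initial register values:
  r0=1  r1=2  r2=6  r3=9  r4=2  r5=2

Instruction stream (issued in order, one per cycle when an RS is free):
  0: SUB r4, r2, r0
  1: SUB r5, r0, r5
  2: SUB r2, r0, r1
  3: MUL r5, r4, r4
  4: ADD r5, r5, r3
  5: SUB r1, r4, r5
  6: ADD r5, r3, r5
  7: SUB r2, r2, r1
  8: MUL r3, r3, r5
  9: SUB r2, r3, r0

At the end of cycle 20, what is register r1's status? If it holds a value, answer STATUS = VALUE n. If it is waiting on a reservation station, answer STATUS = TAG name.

STATUS = VALUE -29

cycle 1: issue SUB r4<-Add1 // r0:1,r1:2,r2:6,r3:9,r4:Add1,r5:2
cycle 2: issue SUB r5<-Add2 // r0:1,r1:2,r2:6,r3:9,r4:Add1,r5:Add2
cycle 3: stall // r0:1,r1:2,r2:6,r3:9,r4:Add1,r5:Add2
cycle 4: CDB Add1=5; issue SUB r2<-Add1 // r0:1,r1:2,r2:Add1,r3:9,r4:5,r5:Add2
cycle 5: CDB Add2=-1; issue MUL r5<-Mul1 // r0:1,r1:2,r2:Add1,r3:9,r4:5,r5:Mul1
cycle 6: issue ADD r5<-Add2 // r0:1,r1:2,r2:Add1,r3:9,r4:5,r5:Add2
cycle 7: CDB Add1=-1; issue SUB r1<-Add1 // r0:1,r1:Add1,r2:-1,r3:9,r4:5,r5:Add2
cycle 8: stall // r0:1,r1:Add1,r2:-1,r3:9,r4:5,r5:Add2
cycle 9: CDB Mul1=25; stall // r0:1,r1:Add1,r2:-1,r3:9,r4:5,r5:Add2
cycle 10: stall // r0:1,r1:Add1,r2:-1,r3:9,r4:5,r5:Add2
cycle 11: stall // r0:1,r1:Add1,r2:-1,r3:9,r4:5,r5:Add2
cycle 12: CDB Add2=34; issue ADD r5<-Add2 // r0:1,r1:Add1,r2:-1,r3:9,r4:5,r5:Add2
cycle 13: stall // r0:1,r1:Add1,r2:-1,r3:9,r4:5,r5:Add2
cycle 14: stall // r0:1,r1:Add1,r2:-1,r3:9,r4:5,r5:Add2
cycle 15: CDB Add1=-29; issue SUB r2<-Add1 // r0:1,r1:-29,r2:Add1,r3:9,r4:5,r5:Add2
cycle 16: CDB Add2=43; issue MUL r3<-Mul1 // r0:1,r1:-29,r2:Add1,r3:Mul1,r4:5,r5:43
cycle 17: issue SUB r2<-Add2 // r0:1,r1:-29,r2:Add2,r3:Mul1,r4:5,r5:43
cycle 18: CDB Add1=28 // r0:1,r1:-29,r2:Add2,r3:Mul1,r4:5,r5:43
cycle 19: - // r0:1,r1:-29,r2:Add2,r3:Mul1,r4:5,r5:43
cycle 20: CDB Mul1=387 // r0:1,r1:-29,r2:Add2,r3:387,r4:5,r5:43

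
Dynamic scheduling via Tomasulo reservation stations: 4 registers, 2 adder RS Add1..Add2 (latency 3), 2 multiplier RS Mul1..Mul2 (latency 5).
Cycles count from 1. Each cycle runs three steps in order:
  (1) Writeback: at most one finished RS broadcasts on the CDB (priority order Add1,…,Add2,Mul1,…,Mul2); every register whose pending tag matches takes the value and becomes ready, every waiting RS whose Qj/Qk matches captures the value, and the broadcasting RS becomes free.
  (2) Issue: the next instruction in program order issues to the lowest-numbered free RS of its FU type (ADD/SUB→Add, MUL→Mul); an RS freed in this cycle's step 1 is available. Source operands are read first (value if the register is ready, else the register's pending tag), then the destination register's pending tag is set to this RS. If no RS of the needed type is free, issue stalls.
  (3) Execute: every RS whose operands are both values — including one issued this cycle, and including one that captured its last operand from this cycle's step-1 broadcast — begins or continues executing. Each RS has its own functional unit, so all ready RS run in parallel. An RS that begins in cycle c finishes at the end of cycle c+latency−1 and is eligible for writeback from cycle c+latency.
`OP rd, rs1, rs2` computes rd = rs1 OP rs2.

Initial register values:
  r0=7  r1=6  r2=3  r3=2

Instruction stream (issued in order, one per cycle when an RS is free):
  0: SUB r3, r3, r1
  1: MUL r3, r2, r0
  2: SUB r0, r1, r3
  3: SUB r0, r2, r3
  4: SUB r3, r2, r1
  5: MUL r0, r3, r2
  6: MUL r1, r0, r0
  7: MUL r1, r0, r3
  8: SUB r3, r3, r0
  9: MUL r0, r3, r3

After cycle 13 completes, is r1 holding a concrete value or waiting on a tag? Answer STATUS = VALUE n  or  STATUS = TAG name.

cycle 1: issue SUB r3<-Add1 // r0:7,r1:6,r2:3,r3:Add1
cycle 2: issue MUL r3<-Mul1 // r0:7,r1:6,r2:3,r3:Mul1
cycle 3: issue SUB r0<-Add2 // r0:Add2,r1:6,r2:3,r3:Mul1
cycle 4: CDB Add1=-4; issue SUB r0<-Add1 // r0:Add1,r1:6,r2:3,r3:Mul1
cycle 5: stall // r0:Add1,r1:6,r2:3,r3:Mul1
cycle 6: stall // r0:Add1,r1:6,r2:3,r3:Mul1
cycle 7: CDB Mul1=21; stall // r0:Add1,r1:6,r2:3,r3:21
cycle 8: stall // r0:Add1,r1:6,r2:3,r3:21
cycle 9: stall // r0:Add1,r1:6,r2:3,r3:21
cycle 10: CDB Add1=-18; issue SUB r3<-Add1 // r0:-18,r1:6,r2:3,r3:Add1
cycle 11: CDB Add2=-15; issue MUL r0<-Mul1 // r0:Mul1,r1:6,r2:3,r3:Add1
cycle 12: issue MUL r1<-Mul2 // r0:Mul1,r1:Mul2,r2:3,r3:Add1
cycle 13: CDB Add1=-3; stall // r0:Mul1,r1:Mul2,r2:3,r3:-3

STATUS = TAG Mul2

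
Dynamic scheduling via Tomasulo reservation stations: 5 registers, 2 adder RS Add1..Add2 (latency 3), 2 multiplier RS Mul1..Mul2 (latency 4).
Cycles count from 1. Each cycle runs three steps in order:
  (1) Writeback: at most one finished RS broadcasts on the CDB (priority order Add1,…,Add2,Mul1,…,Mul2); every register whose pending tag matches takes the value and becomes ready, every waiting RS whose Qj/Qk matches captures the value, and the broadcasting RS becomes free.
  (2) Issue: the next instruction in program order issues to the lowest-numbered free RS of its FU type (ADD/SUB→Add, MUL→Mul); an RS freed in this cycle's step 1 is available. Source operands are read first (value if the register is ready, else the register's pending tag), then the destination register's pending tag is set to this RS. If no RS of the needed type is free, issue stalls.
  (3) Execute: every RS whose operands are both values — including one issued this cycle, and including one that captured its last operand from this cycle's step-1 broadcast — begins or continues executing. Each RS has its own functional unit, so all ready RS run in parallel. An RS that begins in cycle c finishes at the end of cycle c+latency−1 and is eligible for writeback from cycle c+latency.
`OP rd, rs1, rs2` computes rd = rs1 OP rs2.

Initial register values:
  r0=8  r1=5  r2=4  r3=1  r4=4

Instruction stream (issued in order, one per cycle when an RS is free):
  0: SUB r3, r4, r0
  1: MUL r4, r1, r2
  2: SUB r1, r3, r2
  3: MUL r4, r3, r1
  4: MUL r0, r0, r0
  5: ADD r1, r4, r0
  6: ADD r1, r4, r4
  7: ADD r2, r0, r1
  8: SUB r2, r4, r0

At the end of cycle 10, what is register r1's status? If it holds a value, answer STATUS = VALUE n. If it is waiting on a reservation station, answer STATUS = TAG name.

  c1: issue SUB r3<-Add1  regs: r0:8,r1:5,r2:4,r3:Add1,r4:4
  c2: issue MUL r4<-Mul1  regs: r0:8,r1:5,r2:4,r3:Add1,r4:Mul1
  c3: issue SUB r1<-Add2  regs: r0:8,r1:Add2,r2:4,r3:Add1,r4:Mul1
  c4: CDB Add1=-4; issue MUL r4<-Mul2  regs: r0:8,r1:Add2,r2:4,r3:-4,r4:Mul2
  c5: stall  regs: r0:8,r1:Add2,r2:4,r3:-4,r4:Mul2
  c6: CDB Mul1=20; issue MUL r0<-Mul1  regs: r0:Mul1,r1:Add2,r2:4,r3:-4,r4:Mul2
  c7: CDB Add2=-8; issue ADD r1<-Add1  regs: r0:Mul1,r1:Add1,r2:4,r3:-4,r4:Mul2
  c8: issue ADD r1<-Add2  regs: r0:Mul1,r1:Add2,r2:4,r3:-4,r4:Mul2
  c9: stall  regs: r0:Mul1,r1:Add2,r2:4,r3:-4,r4:Mul2
  c10: CDB Mul1=64; stall  regs: r0:64,r1:Add2,r2:4,r3:-4,r4:Mul2

STATUS = TAG Add2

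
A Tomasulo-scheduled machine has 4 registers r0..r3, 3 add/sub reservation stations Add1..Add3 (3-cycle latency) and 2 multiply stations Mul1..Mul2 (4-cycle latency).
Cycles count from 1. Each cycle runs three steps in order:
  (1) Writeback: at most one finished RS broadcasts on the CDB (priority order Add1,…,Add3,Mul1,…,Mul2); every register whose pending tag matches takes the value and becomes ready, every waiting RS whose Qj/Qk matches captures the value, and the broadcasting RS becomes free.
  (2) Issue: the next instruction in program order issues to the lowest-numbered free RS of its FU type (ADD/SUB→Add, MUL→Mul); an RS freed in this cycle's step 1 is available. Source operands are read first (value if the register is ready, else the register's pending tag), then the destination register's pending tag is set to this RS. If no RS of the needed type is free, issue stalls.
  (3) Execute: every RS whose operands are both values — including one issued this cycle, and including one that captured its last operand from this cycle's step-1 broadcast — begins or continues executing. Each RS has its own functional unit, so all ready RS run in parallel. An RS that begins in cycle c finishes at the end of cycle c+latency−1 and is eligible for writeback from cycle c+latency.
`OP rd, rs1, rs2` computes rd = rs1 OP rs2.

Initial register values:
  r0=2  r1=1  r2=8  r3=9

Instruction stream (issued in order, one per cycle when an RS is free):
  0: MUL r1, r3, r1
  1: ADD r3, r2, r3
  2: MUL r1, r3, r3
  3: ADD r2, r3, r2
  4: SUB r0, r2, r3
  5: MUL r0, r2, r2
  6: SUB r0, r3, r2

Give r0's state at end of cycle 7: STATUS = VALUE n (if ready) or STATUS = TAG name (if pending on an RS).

cycle 1: issue MUL r1<-Mul1 // r0:2,r1:Mul1,r2:8,r3:9
cycle 2: issue ADD r3<-Add1 // r0:2,r1:Mul1,r2:8,r3:Add1
cycle 3: issue MUL r1<-Mul2 // r0:2,r1:Mul2,r2:8,r3:Add1
cycle 4: issue ADD r2<-Add2 // r0:2,r1:Mul2,r2:Add2,r3:Add1
cycle 5: CDB Add1=17; issue SUB r0<-Add1 // r0:Add1,r1:Mul2,r2:Add2,r3:17
cycle 6: CDB Mul1=9; issue MUL r0<-Mul1 // r0:Mul1,r1:Mul2,r2:Add2,r3:17
cycle 7: issue SUB r0<-Add3 // r0:Add3,r1:Mul2,r2:Add2,r3:17

STATUS = TAG Add3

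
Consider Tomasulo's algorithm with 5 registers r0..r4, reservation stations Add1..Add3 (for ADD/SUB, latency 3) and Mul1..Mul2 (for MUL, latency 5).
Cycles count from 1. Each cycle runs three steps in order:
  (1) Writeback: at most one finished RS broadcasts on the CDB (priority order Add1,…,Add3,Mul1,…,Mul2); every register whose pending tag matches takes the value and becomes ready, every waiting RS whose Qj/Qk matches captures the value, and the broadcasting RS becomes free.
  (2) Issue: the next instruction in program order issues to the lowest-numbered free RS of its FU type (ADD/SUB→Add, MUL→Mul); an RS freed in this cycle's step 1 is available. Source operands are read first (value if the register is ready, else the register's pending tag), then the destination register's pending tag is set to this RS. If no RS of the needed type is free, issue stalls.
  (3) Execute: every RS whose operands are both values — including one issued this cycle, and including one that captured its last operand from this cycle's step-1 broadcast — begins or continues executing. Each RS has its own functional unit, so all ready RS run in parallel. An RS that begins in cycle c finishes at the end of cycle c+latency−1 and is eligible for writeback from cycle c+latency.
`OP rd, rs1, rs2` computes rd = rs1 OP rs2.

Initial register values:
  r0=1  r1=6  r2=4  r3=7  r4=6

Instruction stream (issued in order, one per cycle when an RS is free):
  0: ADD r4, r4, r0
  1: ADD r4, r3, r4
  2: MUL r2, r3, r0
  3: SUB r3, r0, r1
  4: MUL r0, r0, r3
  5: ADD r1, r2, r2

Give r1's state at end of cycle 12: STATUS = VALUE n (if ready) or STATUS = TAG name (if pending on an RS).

STATUS = VALUE 14

  c1: issue ADD r4<-Add1  regs: r0:1,r1:6,r2:4,r3:7,r4:Add1
  c2: issue ADD r4<-Add2  regs: r0:1,r1:6,r2:4,r3:7,r4:Add2
  c3: issue MUL r2<-Mul1  regs: r0:1,r1:6,r2:Mul1,r3:7,r4:Add2
  c4: CDB Add1=7; issue SUB r3<-Add1  regs: r0:1,r1:6,r2:Mul1,r3:Add1,r4:Add2
  c5: issue MUL r0<-Mul2  regs: r0:Mul2,r1:6,r2:Mul1,r3:Add1,r4:Add2
  c6: issue ADD r1<-Add3  regs: r0:Mul2,r1:Add3,r2:Mul1,r3:Add1,r4:Add2
  c7: CDB Add1=-5  regs: r0:Mul2,r1:Add3,r2:Mul1,r3:-5,r4:Add2
  c8: CDB Add2=14  regs: r0:Mul2,r1:Add3,r2:Mul1,r3:-5,r4:14
  c9: CDB Mul1=7  regs: r0:Mul2,r1:Add3,r2:7,r3:-5,r4:14
  c10: -  regs: r0:Mul2,r1:Add3,r2:7,r3:-5,r4:14
  c11: -  regs: r0:Mul2,r1:Add3,r2:7,r3:-5,r4:14
  c12: CDB Add3=14  regs: r0:Mul2,r1:14,r2:7,r3:-5,r4:14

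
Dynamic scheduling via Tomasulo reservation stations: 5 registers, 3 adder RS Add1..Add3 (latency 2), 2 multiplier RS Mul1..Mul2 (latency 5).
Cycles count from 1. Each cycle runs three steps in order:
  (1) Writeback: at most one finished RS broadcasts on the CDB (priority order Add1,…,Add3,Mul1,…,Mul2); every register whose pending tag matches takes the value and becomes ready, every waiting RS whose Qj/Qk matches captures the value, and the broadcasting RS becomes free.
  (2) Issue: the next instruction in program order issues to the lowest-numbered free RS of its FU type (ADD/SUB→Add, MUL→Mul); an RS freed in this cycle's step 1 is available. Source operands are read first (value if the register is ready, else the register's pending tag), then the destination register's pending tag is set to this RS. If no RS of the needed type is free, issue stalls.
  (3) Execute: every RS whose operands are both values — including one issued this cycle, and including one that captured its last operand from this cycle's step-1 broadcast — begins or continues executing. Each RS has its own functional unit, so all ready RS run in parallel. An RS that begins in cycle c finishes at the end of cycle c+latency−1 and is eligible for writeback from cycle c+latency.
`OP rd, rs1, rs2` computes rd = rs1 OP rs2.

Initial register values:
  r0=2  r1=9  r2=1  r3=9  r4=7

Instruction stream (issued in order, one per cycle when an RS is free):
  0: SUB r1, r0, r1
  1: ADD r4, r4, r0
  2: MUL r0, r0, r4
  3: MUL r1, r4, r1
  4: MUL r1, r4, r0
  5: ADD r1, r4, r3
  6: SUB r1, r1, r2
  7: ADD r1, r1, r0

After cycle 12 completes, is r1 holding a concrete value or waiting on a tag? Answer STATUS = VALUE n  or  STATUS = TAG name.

cycle 1: issue SUB r1<-Add1 // r0:2,r1:Add1,r2:1,r3:9,r4:7
cycle 2: issue ADD r4<-Add2 // r0:2,r1:Add1,r2:1,r3:9,r4:Add2
cycle 3: CDB Add1=-7; issue MUL r0<-Mul1 // r0:Mul1,r1:-7,r2:1,r3:9,r4:Add2
cycle 4: CDB Add2=9; issue MUL r1<-Mul2 // r0:Mul1,r1:Mul2,r2:1,r3:9,r4:9
cycle 5: stall // r0:Mul1,r1:Mul2,r2:1,r3:9,r4:9
cycle 6: stall // r0:Mul1,r1:Mul2,r2:1,r3:9,r4:9
cycle 7: stall // r0:Mul1,r1:Mul2,r2:1,r3:9,r4:9
cycle 8: stall // r0:Mul1,r1:Mul2,r2:1,r3:9,r4:9
cycle 9: CDB Mul1=18; issue MUL r1<-Mul1 // r0:18,r1:Mul1,r2:1,r3:9,r4:9
cycle 10: CDB Mul2=-63; issue ADD r1<-Add1 // r0:18,r1:Add1,r2:1,r3:9,r4:9
cycle 11: issue SUB r1<-Add2 // r0:18,r1:Add2,r2:1,r3:9,r4:9
cycle 12: CDB Add1=18; issue ADD r1<-Add1 // r0:18,r1:Add1,r2:1,r3:9,r4:9

STATUS = TAG Add1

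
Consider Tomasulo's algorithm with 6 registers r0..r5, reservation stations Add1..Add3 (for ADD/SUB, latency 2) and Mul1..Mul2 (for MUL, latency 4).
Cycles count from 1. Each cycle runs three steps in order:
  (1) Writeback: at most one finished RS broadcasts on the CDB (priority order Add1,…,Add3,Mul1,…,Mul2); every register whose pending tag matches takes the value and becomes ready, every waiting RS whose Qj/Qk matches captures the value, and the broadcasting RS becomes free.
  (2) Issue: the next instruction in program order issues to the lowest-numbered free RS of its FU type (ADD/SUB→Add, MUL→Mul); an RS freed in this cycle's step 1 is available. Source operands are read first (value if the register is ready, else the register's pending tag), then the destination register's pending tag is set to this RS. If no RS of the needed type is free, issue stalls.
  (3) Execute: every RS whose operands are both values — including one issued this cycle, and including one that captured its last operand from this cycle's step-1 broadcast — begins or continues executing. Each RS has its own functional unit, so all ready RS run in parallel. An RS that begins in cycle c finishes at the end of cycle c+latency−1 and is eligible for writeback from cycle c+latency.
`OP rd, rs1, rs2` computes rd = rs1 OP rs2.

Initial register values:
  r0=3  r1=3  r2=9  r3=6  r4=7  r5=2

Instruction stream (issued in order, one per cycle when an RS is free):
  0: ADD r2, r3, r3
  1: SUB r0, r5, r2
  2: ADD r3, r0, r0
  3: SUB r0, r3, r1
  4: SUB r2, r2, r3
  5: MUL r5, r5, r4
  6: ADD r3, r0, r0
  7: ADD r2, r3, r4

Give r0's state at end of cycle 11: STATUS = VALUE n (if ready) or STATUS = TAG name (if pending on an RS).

cycle 1: issue ADD r2<-Add1 // r0:3,r1:3,r2:Add1,r3:6,r4:7,r5:2
cycle 2: issue SUB r0<-Add2 // r0:Add2,r1:3,r2:Add1,r3:6,r4:7,r5:2
cycle 3: CDB Add1=12; issue ADD r3<-Add1 // r0:Add2,r1:3,r2:12,r3:Add1,r4:7,r5:2
cycle 4: issue SUB r0<-Add3 // r0:Add3,r1:3,r2:12,r3:Add1,r4:7,r5:2
cycle 5: CDB Add2=-10; issue SUB r2<-Add2 // r0:Add3,r1:3,r2:Add2,r3:Add1,r4:7,r5:2
cycle 6: issue MUL r5<-Mul1 // r0:Add3,r1:3,r2:Add2,r3:Add1,r4:7,r5:Mul1
cycle 7: CDB Add1=-20; issue ADD r3<-Add1 // r0:Add3,r1:3,r2:Add2,r3:Add1,r4:7,r5:Mul1
cycle 8: stall // r0:Add3,r1:3,r2:Add2,r3:Add1,r4:7,r5:Mul1
cycle 9: CDB Add2=32; issue ADD r2<-Add2 // r0:Add3,r1:3,r2:Add2,r3:Add1,r4:7,r5:Mul1
cycle 10: CDB Add3=-23 // r0:-23,r1:3,r2:Add2,r3:Add1,r4:7,r5:Mul1
cycle 11: CDB Mul1=14 // r0:-23,r1:3,r2:Add2,r3:Add1,r4:7,r5:14

STATUS = VALUE -23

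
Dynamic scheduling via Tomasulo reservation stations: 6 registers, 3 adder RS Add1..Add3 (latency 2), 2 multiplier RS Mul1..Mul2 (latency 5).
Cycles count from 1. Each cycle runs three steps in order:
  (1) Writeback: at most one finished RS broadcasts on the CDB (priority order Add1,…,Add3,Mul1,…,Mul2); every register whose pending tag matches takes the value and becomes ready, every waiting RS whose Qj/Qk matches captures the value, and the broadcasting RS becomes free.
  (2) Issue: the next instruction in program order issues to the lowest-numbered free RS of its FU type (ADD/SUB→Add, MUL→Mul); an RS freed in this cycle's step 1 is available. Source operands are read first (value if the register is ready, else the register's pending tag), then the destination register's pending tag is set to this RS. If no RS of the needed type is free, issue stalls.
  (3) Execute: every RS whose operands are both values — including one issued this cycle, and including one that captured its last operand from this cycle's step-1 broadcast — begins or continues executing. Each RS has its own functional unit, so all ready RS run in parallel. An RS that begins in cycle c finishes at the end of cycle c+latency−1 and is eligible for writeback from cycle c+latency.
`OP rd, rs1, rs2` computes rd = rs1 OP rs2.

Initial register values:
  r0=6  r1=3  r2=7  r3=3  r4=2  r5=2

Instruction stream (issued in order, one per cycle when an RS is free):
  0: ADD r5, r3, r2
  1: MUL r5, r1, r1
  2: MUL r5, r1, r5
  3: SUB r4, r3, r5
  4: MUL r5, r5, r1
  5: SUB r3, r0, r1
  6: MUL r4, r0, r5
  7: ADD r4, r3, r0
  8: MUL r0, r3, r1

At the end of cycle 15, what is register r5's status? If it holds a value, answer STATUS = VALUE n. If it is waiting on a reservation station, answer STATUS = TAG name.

STATUS = TAG Mul1

c1: issue ADD r5<-Add1 | r0:6,r1:3,r2:7,r3:3,r4:2,r5:Add1
c2: issue MUL r5<-Mul1 | r0:6,r1:3,r2:7,r3:3,r4:2,r5:Mul1
c3: CDB Add1=10; issue MUL r5<-Mul2 | r0:6,r1:3,r2:7,r3:3,r4:2,r5:Mul2
c4: issue SUB r4<-Add1 | r0:6,r1:3,r2:7,r3:3,r4:Add1,r5:Mul2
c5: stall | r0:6,r1:3,r2:7,r3:3,r4:Add1,r5:Mul2
c6: stall | r0:6,r1:3,r2:7,r3:3,r4:Add1,r5:Mul2
c7: CDB Mul1=9; issue MUL r5<-Mul1 | r0:6,r1:3,r2:7,r3:3,r4:Add1,r5:Mul1
c8: issue SUB r3<-Add2 | r0:6,r1:3,r2:7,r3:Add2,r4:Add1,r5:Mul1
c9: stall | r0:6,r1:3,r2:7,r3:Add2,r4:Add1,r5:Mul1
c10: CDB Add2=3; stall | r0:6,r1:3,r2:7,r3:3,r4:Add1,r5:Mul1
c11: stall | r0:6,r1:3,r2:7,r3:3,r4:Add1,r5:Mul1
c12: CDB Mul2=27; issue MUL r4<-Mul2 | r0:6,r1:3,r2:7,r3:3,r4:Mul2,r5:Mul1
c13: issue ADD r4<-Add2 | r0:6,r1:3,r2:7,r3:3,r4:Add2,r5:Mul1
c14: CDB Add1=-24; stall | r0:6,r1:3,r2:7,r3:3,r4:Add2,r5:Mul1
c15: CDB Add2=9; stall | r0:6,r1:3,r2:7,r3:3,r4:9,r5:Mul1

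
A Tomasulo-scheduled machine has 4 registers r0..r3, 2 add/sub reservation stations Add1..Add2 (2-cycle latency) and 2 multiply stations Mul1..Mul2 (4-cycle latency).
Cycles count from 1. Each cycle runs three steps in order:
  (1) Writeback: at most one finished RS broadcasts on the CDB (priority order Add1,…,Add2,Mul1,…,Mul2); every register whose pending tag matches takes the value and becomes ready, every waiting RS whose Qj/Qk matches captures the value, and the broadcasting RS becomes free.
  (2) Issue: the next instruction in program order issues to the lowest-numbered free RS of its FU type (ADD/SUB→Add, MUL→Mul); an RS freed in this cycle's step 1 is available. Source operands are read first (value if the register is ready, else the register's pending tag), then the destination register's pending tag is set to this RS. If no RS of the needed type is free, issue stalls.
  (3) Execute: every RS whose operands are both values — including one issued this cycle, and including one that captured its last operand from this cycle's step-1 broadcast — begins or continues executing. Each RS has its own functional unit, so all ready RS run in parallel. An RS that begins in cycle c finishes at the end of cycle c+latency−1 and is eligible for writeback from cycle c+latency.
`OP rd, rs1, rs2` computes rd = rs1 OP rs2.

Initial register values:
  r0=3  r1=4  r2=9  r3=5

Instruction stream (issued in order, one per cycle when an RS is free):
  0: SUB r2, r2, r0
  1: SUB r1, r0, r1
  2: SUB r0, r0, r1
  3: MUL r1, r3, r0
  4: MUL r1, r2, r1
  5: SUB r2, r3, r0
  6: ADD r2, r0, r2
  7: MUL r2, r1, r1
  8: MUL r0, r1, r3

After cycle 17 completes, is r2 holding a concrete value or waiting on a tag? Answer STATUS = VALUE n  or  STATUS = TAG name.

STATUS = TAG Mul1

  c1: issue SUB r2<-Add1  regs: r0:3,r1:4,r2:Add1,r3:5
  c2: issue SUB r1<-Add2  regs: r0:3,r1:Add2,r2:Add1,r3:5
  c3: CDB Add1=6; issue SUB r0<-Add1  regs: r0:Add1,r1:Add2,r2:6,r3:5
  c4: CDB Add2=-1; issue MUL r1<-Mul1  regs: r0:Add1,r1:Mul1,r2:6,r3:5
  c5: issue MUL r1<-Mul2  regs: r0:Add1,r1:Mul2,r2:6,r3:5
  c6: CDB Add1=4; issue SUB r2<-Add1  regs: r0:4,r1:Mul2,r2:Add1,r3:5
  c7: issue ADD r2<-Add2  regs: r0:4,r1:Mul2,r2:Add2,r3:5
  c8: CDB Add1=1; stall  regs: r0:4,r1:Mul2,r2:Add2,r3:5
  c9: stall  regs: r0:4,r1:Mul2,r2:Add2,r3:5
  c10: CDB Add2=5; stall  regs: r0:4,r1:Mul2,r2:5,r3:5
  c11: CDB Mul1=20; issue MUL r2<-Mul1  regs: r0:4,r1:Mul2,r2:Mul1,r3:5
  c12: stall  regs: r0:4,r1:Mul2,r2:Mul1,r3:5
  c13: stall  regs: r0:4,r1:Mul2,r2:Mul1,r3:5
  c14: stall  regs: r0:4,r1:Mul2,r2:Mul1,r3:5
  c15: CDB Mul2=120; issue MUL r0<-Mul2  regs: r0:Mul2,r1:120,r2:Mul1,r3:5
  c16: -  regs: r0:Mul2,r1:120,r2:Mul1,r3:5
  c17: -  regs: r0:Mul2,r1:120,r2:Mul1,r3:5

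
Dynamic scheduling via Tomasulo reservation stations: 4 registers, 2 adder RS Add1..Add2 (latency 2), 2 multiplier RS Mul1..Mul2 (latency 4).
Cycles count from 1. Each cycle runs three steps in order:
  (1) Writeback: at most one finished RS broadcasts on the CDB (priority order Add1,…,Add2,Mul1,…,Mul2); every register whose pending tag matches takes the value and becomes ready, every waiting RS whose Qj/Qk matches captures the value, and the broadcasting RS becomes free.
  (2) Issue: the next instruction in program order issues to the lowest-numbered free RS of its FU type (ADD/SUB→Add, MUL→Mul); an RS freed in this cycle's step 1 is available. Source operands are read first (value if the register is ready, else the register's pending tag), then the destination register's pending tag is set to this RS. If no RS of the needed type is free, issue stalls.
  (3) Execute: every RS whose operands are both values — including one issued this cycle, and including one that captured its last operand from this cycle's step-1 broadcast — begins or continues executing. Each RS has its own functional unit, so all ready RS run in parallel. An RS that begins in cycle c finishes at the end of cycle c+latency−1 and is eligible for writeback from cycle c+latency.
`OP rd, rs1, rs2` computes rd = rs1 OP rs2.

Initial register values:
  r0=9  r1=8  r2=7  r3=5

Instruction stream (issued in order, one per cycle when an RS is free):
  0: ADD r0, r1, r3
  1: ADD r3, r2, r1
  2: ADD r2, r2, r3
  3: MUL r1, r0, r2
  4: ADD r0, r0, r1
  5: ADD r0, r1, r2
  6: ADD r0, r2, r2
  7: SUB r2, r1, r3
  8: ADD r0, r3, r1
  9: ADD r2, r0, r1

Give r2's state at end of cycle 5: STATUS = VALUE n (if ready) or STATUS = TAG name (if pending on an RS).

STATUS = TAG Add1

cycle 1: issue ADD r0<-Add1 // r0:Add1,r1:8,r2:7,r3:5
cycle 2: issue ADD r3<-Add2 // r0:Add1,r1:8,r2:7,r3:Add2
cycle 3: CDB Add1=13; issue ADD r2<-Add1 // r0:13,r1:8,r2:Add1,r3:Add2
cycle 4: CDB Add2=15; issue MUL r1<-Mul1 // r0:13,r1:Mul1,r2:Add1,r3:15
cycle 5: issue ADD r0<-Add2 // r0:Add2,r1:Mul1,r2:Add1,r3:15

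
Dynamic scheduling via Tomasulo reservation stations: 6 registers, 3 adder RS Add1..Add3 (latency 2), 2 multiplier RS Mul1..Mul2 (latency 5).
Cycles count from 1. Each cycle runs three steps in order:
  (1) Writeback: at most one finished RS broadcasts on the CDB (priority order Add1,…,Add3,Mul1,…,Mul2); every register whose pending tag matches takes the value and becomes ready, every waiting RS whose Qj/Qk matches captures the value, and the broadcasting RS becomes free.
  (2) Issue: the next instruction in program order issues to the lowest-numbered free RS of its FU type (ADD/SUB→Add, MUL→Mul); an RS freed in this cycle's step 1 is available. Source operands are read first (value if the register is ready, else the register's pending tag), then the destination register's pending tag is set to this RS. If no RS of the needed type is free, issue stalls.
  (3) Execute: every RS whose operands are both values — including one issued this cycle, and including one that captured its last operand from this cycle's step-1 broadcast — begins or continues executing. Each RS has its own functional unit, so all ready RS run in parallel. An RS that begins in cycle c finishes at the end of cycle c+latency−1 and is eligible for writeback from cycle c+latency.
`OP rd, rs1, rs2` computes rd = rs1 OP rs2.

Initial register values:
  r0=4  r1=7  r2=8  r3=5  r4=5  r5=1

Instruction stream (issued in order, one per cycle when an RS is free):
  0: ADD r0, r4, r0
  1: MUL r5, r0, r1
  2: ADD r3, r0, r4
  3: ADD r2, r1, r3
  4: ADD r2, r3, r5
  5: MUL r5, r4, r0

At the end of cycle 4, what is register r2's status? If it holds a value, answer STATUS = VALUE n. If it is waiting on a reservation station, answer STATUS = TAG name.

  c1: issue ADD r0<-Add1  regs: r0:Add1,r1:7,r2:8,r3:5,r4:5,r5:1
  c2: issue MUL r5<-Mul1  regs: r0:Add1,r1:7,r2:8,r3:5,r4:5,r5:Mul1
  c3: CDB Add1=9; issue ADD r3<-Add1  regs: r0:9,r1:7,r2:8,r3:Add1,r4:5,r5:Mul1
  c4: issue ADD r2<-Add2  regs: r0:9,r1:7,r2:Add2,r3:Add1,r4:5,r5:Mul1

STATUS = TAG Add2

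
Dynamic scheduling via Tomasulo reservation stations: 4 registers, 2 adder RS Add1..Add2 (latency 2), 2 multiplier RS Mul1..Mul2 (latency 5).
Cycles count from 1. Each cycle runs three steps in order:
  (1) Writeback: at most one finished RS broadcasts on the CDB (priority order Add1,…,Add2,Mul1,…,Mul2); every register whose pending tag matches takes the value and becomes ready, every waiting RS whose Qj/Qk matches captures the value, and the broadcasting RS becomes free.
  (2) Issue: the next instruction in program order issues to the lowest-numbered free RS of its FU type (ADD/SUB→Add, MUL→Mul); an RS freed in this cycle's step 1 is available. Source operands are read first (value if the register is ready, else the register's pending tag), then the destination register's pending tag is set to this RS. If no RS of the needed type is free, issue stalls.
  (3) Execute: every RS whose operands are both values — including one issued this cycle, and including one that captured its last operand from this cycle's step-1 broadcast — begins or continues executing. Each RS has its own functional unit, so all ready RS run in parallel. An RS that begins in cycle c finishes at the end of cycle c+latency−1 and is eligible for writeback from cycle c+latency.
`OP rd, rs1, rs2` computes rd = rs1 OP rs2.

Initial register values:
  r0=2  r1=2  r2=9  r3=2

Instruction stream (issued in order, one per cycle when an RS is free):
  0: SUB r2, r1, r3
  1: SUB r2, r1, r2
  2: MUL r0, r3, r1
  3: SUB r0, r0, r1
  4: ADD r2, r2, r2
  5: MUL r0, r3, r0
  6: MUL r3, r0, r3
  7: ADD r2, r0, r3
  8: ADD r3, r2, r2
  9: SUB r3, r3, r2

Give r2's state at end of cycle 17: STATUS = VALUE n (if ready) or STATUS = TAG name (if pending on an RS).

STATUS = TAG Add2

  c1: issue SUB r2<-Add1  regs: r0:2,r1:2,r2:Add1,r3:2
  c2: issue SUB r2<-Add2  regs: r0:2,r1:2,r2:Add2,r3:2
  c3: CDB Add1=0; issue MUL r0<-Mul1  regs: r0:Mul1,r1:2,r2:Add2,r3:2
  c4: issue SUB r0<-Add1  regs: r0:Add1,r1:2,r2:Add2,r3:2
  c5: CDB Add2=2; issue ADD r2<-Add2  regs: r0:Add1,r1:2,r2:Add2,r3:2
  c6: issue MUL r0<-Mul2  regs: r0:Mul2,r1:2,r2:Add2,r3:2
  c7: CDB Add2=4; stall  regs: r0:Mul2,r1:2,r2:4,r3:2
  c8: CDB Mul1=4; issue MUL r3<-Mul1  regs: r0:Mul2,r1:2,r2:4,r3:Mul1
  c9: issue ADD r2<-Add2  regs: r0:Mul2,r1:2,r2:Add2,r3:Mul1
  c10: CDB Add1=2; issue ADD r3<-Add1  regs: r0:Mul2,r1:2,r2:Add2,r3:Add1
  c11: stall  regs: r0:Mul2,r1:2,r2:Add2,r3:Add1
  c12: stall  regs: r0:Mul2,r1:2,r2:Add2,r3:Add1
  c13: stall  regs: r0:Mul2,r1:2,r2:Add2,r3:Add1
  c14: stall  regs: r0:Mul2,r1:2,r2:Add2,r3:Add1
  c15: CDB Mul2=4; stall  regs: r0:4,r1:2,r2:Add2,r3:Add1
  c16: stall  regs: r0:4,r1:2,r2:Add2,r3:Add1
  c17: stall  regs: r0:4,r1:2,r2:Add2,r3:Add1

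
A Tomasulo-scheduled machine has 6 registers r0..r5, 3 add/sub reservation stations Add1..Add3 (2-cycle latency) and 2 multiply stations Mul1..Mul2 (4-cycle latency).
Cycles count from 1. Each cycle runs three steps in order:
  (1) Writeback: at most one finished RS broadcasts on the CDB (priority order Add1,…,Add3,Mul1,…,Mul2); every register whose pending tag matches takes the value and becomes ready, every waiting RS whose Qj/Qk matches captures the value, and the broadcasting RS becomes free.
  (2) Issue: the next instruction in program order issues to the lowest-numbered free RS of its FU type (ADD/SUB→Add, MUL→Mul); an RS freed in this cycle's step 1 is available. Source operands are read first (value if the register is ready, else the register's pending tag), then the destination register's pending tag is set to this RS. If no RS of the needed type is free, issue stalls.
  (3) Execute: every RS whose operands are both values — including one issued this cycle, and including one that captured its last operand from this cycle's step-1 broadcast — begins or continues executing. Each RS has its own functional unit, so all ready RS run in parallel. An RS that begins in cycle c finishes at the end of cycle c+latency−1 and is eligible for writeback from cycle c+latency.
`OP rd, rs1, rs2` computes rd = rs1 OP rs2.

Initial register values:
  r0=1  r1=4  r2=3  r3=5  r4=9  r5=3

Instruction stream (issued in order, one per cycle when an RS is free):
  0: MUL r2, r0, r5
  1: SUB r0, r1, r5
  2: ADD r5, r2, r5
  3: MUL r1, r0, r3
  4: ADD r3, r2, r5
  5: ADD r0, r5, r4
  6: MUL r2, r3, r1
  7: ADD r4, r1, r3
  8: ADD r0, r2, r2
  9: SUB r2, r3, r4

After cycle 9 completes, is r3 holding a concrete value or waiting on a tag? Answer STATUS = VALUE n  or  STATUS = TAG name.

STATUS = VALUE 9

  c1: issue MUL r2<-Mul1  regs: r0:1,r1:4,r2:Mul1,r3:5,r4:9,r5:3
  c2: issue SUB r0<-Add1  regs: r0:Add1,r1:4,r2:Mul1,r3:5,r4:9,r5:3
  c3: issue ADD r5<-Add2  regs: r0:Add1,r1:4,r2:Mul1,r3:5,r4:9,r5:Add2
  c4: CDB Add1=1; issue MUL r1<-Mul2  regs: r0:1,r1:Mul2,r2:Mul1,r3:5,r4:9,r5:Add2
  c5: CDB Mul1=3; issue ADD r3<-Add1  regs: r0:1,r1:Mul2,r2:3,r3:Add1,r4:9,r5:Add2
  c6: issue ADD r0<-Add3  regs: r0:Add3,r1:Mul2,r2:3,r3:Add1,r4:9,r5:Add2
  c7: CDB Add2=6; issue MUL r2<-Mul1  regs: r0:Add3,r1:Mul2,r2:Mul1,r3:Add1,r4:9,r5:6
  c8: CDB Mul2=5; issue ADD r4<-Add2  regs: r0:Add3,r1:5,r2:Mul1,r3:Add1,r4:Add2,r5:6
  c9: CDB Add1=9; issue ADD r0<-Add1  regs: r0:Add1,r1:5,r2:Mul1,r3:9,r4:Add2,r5:6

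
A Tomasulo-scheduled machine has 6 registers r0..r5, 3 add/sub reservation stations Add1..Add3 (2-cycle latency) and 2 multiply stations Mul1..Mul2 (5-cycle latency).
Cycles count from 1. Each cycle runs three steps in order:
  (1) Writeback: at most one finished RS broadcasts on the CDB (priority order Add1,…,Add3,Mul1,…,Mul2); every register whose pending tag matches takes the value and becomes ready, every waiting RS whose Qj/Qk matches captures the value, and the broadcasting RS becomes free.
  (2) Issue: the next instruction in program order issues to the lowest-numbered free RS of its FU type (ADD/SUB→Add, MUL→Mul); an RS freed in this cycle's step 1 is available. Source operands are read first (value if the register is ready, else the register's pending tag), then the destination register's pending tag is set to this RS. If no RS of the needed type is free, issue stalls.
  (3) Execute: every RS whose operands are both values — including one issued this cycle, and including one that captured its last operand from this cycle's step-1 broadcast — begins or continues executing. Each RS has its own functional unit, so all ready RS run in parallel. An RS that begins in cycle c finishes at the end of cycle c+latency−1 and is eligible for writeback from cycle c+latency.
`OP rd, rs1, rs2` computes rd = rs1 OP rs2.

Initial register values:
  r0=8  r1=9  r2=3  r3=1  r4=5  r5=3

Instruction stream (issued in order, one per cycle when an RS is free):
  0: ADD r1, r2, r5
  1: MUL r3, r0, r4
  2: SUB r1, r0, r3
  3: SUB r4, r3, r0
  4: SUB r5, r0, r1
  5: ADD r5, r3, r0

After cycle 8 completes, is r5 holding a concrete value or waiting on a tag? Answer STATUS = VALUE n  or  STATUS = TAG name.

STATUS = TAG Add3

cycle 1: issue ADD r1<-Add1 // r0:8,r1:Add1,r2:3,r3:1,r4:5,r5:3
cycle 2: issue MUL r3<-Mul1 // r0:8,r1:Add1,r2:3,r3:Mul1,r4:5,r5:3
cycle 3: CDB Add1=6; issue SUB r1<-Add1 // r0:8,r1:Add1,r2:3,r3:Mul1,r4:5,r5:3
cycle 4: issue SUB r4<-Add2 // r0:8,r1:Add1,r2:3,r3:Mul1,r4:Add2,r5:3
cycle 5: issue SUB r5<-Add3 // r0:8,r1:Add1,r2:3,r3:Mul1,r4:Add2,r5:Add3
cycle 6: stall // r0:8,r1:Add1,r2:3,r3:Mul1,r4:Add2,r5:Add3
cycle 7: CDB Mul1=40; stall // r0:8,r1:Add1,r2:3,r3:40,r4:Add2,r5:Add3
cycle 8: stall // r0:8,r1:Add1,r2:3,r3:40,r4:Add2,r5:Add3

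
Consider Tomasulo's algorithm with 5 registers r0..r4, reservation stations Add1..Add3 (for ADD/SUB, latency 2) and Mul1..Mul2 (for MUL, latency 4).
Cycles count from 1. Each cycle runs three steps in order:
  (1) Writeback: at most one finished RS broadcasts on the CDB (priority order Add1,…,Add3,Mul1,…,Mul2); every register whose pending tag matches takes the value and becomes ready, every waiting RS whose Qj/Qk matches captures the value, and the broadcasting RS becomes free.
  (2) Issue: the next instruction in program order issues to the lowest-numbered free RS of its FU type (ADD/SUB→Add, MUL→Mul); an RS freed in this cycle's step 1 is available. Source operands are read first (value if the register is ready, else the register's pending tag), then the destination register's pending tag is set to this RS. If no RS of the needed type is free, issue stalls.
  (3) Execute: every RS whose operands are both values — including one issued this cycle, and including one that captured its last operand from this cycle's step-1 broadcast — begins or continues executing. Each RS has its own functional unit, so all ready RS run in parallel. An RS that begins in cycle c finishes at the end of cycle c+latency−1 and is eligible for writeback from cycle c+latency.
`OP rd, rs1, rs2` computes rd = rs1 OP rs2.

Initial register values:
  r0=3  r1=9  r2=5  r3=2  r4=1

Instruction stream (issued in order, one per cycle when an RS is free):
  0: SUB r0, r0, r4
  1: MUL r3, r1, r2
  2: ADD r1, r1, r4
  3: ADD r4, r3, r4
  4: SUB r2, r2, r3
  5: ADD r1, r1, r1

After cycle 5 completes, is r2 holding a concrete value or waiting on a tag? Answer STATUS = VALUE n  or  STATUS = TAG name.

STATUS = TAG Add1

cycle 1: issue SUB r0<-Add1 // r0:Add1,r1:9,r2:5,r3:2,r4:1
cycle 2: issue MUL r3<-Mul1 // r0:Add1,r1:9,r2:5,r3:Mul1,r4:1
cycle 3: CDB Add1=2; issue ADD r1<-Add1 // r0:2,r1:Add1,r2:5,r3:Mul1,r4:1
cycle 4: issue ADD r4<-Add2 // r0:2,r1:Add1,r2:5,r3:Mul1,r4:Add2
cycle 5: CDB Add1=10; issue SUB r2<-Add1 // r0:2,r1:10,r2:Add1,r3:Mul1,r4:Add2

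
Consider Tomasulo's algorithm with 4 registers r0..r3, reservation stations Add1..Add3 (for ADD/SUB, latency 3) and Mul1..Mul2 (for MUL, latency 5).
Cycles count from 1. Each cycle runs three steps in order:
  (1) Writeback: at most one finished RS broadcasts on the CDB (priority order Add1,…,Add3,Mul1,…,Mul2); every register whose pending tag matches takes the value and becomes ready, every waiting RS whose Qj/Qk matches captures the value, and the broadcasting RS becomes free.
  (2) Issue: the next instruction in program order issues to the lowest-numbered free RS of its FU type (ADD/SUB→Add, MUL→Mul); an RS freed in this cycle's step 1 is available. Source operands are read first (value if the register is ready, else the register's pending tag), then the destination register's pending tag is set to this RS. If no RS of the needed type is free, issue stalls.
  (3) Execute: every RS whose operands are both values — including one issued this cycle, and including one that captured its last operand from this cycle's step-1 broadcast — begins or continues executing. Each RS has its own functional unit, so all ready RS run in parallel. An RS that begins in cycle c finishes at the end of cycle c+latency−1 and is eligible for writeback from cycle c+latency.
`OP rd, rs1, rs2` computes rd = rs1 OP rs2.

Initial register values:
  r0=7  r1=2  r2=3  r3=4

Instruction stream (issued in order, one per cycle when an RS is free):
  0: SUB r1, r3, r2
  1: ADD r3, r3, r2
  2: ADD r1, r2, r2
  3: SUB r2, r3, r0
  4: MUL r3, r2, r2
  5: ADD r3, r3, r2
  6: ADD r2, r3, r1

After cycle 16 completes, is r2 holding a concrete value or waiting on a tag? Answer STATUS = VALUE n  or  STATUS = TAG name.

  c1: issue SUB r1<-Add1  regs: r0:7,r1:Add1,r2:3,r3:4
  c2: issue ADD r3<-Add2  regs: r0:7,r1:Add1,r2:3,r3:Add2
  c3: issue ADD r1<-Add3  regs: r0:7,r1:Add3,r2:3,r3:Add2
  c4: CDB Add1=1; issue SUB r2<-Add1  regs: r0:7,r1:Add3,r2:Add1,r3:Add2
  c5: CDB Add2=7; issue MUL r3<-Mul1  regs: r0:7,r1:Add3,r2:Add1,r3:Mul1
  c6: CDB Add3=6; issue ADD r3<-Add2  regs: r0:7,r1:6,r2:Add1,r3:Add2
  c7: issue ADD r2<-Add3  regs: r0:7,r1:6,r2:Add3,r3:Add2
  c8: CDB Add1=0  regs: r0:7,r1:6,r2:Add3,r3:Add2
  c9: -  regs: r0:7,r1:6,r2:Add3,r3:Add2
  c10: -  regs: r0:7,r1:6,r2:Add3,r3:Add2
  c11: -  regs: r0:7,r1:6,r2:Add3,r3:Add2
  c12: -  regs: r0:7,r1:6,r2:Add3,r3:Add2
  c13: CDB Mul1=0  regs: r0:7,r1:6,r2:Add3,r3:Add2
  c14: -  regs: r0:7,r1:6,r2:Add3,r3:Add2
  c15: -  regs: r0:7,r1:6,r2:Add3,r3:Add2
  c16: CDB Add2=0  regs: r0:7,r1:6,r2:Add3,r3:0

STATUS = TAG Add3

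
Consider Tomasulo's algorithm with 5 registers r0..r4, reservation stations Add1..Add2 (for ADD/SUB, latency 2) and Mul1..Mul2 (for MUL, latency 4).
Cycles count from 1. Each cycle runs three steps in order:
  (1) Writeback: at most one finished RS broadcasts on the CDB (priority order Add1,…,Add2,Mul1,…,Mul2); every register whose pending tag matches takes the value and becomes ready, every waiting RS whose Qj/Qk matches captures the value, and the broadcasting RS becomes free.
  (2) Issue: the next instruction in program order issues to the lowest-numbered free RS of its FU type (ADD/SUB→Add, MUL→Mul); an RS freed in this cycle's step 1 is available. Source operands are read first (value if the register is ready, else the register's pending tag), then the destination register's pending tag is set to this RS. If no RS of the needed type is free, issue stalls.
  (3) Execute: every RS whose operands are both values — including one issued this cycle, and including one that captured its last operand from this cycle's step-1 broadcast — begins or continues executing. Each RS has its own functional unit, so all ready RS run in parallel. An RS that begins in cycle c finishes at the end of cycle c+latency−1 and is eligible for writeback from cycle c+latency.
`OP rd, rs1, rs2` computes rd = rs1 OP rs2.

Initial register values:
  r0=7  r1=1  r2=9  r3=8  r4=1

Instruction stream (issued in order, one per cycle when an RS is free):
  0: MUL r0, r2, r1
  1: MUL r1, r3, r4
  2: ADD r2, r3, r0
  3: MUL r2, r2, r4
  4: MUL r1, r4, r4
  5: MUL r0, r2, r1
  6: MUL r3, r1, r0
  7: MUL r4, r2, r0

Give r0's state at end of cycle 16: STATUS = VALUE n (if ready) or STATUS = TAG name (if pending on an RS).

STATUS = VALUE 17

  c1: issue MUL r0<-Mul1  regs: r0:Mul1,r1:1,r2:9,r3:8,r4:1
  c2: issue MUL r1<-Mul2  regs: r0:Mul1,r1:Mul2,r2:9,r3:8,r4:1
  c3: issue ADD r2<-Add1  regs: r0:Mul1,r1:Mul2,r2:Add1,r3:8,r4:1
  c4: stall  regs: r0:Mul1,r1:Mul2,r2:Add1,r3:8,r4:1
  c5: CDB Mul1=9; issue MUL r2<-Mul1  regs: r0:9,r1:Mul2,r2:Mul1,r3:8,r4:1
  c6: CDB Mul2=8; issue MUL r1<-Mul2  regs: r0:9,r1:Mul2,r2:Mul1,r3:8,r4:1
  c7: CDB Add1=17; stall  regs: r0:9,r1:Mul2,r2:Mul1,r3:8,r4:1
  c8: stall  regs: r0:9,r1:Mul2,r2:Mul1,r3:8,r4:1
  c9: stall  regs: r0:9,r1:Mul2,r2:Mul1,r3:8,r4:1
  c10: CDB Mul2=1; issue MUL r0<-Mul2  regs: r0:Mul2,r1:1,r2:Mul1,r3:8,r4:1
  c11: CDB Mul1=17; issue MUL r3<-Mul1  regs: r0:Mul2,r1:1,r2:17,r3:Mul1,r4:1
  c12: stall  regs: r0:Mul2,r1:1,r2:17,r3:Mul1,r4:1
  c13: stall  regs: r0:Mul2,r1:1,r2:17,r3:Mul1,r4:1
  c14: stall  regs: r0:Mul2,r1:1,r2:17,r3:Mul1,r4:1
  c15: CDB Mul2=17; issue MUL r4<-Mul2  regs: r0:17,r1:1,r2:17,r3:Mul1,r4:Mul2
  c16: -  regs: r0:17,r1:1,r2:17,r3:Mul1,r4:Mul2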